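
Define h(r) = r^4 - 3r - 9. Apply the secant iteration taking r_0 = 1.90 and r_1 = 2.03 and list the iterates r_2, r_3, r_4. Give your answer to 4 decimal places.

h(1.90) = -1.667900, h(2.03) = 1.891817
r_2 = 2.030000 − 1.891817·(2.030000 − 1.900000) / (1.891817 − (-1.667900)) = 2.030000 − (0.245936)/(3.559717) = 1.960911
h(1.960911) = -0.097377
r_3 = 1.960911 − (-0.097377)·(1.960911 − 2.030000) / (-0.097377 − 1.891817) = 1.960911 − (0.006728)/(-1.989194) = 1.964293
h(1.964293) = -0.005254
r_4 = 1.964293 − (-0.005254)·(1.964293 − 1.960911) / (-0.005254 − (-0.097377)) = 1.964293 − (-0.000018)/(0.092123) = 1.964486

1.9609, 1.9643, 1.9645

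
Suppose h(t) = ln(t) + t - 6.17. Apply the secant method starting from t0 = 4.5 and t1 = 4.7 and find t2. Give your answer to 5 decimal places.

4.63629

h(4.5) = -0.1659226, h(4.7) = 0.0775625
t2 = 4.7000000 − 0.0775625·(4.7000000 − 4.5000000) / (0.0775625 − (-0.1659226)) = 4.7000000 − (0.0155125)/(0.2434851) = 4.6362897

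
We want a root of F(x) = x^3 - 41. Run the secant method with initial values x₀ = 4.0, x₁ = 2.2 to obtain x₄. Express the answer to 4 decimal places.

3.4408

F(4.0) = 23.000000, F(2.2) = -30.352000
x₂ = 2.200000 − (-30.352000)·(2.200000 − 4.000000) / (-30.352000 − 23.000000) = 2.200000 − (54.633600)/(-53.352000) = 3.224022
F(3.224022) = -7.488503
x₃ = 3.224022 − (-7.488503)·(3.224022 − 2.200000) / (-7.488503 − (-30.352000)) = 3.224022 − (-7.668389)/(22.863497) = 3.559420
F(3.559420) = 4.095982
x₄ = 3.559420 − 4.095982·(3.559420 − 3.224022) / (4.095982 − (-7.488503)) = 3.559420 − (1.373787)/(11.584485) = 3.440832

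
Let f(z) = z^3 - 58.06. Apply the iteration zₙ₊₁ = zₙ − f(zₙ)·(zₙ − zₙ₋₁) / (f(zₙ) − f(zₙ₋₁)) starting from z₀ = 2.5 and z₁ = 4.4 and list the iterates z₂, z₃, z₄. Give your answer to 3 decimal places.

f(2.5) = -42.43500, f(4.4) = 27.12400
z₂ = 4.40000 − 27.12400·(4.40000 − 2.50000) / (27.12400 − (-42.43500)) = 4.40000 − (51.53560)/(69.55900) = 3.65911
f(3.65911) = -9.06788
z₃ = 3.65911 − (-9.06788)·(3.65911 − 4.40000) / (-9.06788 − 27.12400) = 3.65911 − (6.71831)/(-36.19188) = 3.84474
f(3.84474) = -1.22697
z₄ = 3.84474 − (-1.22697)·(3.84474 − 3.65911) / (-1.22697 − (-9.06788)) = 3.84474 − (-0.22776)/(7.84091) = 3.87379

3.659, 3.845, 3.874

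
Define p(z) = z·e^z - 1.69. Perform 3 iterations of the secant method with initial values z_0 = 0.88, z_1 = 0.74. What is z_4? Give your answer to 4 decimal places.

0.7770

p(0.88) = 0.431592, p(0.74) = -0.139008
z_2 = 0.740000 − (-0.139008)·(0.740000 − 0.880000) / (-0.139008 − 0.431592) = 0.740000 − (0.019461)/(-0.570599) = 0.774106
p(0.774106) = -0.011232
z_3 = 0.774106 − (-0.011232)·(0.774106 − 0.740000) / (-0.011232 − (-0.139008)) = 0.774106 − (-0.000383)/(0.127776) = 0.777104
p(0.777104) = 0.000330
z_4 = 0.777104 − 0.000330·(0.777104 − 0.774106) / (0.000330 − (-0.011232)) = 0.777104 − (0.000001)/(0.011562) = 0.777019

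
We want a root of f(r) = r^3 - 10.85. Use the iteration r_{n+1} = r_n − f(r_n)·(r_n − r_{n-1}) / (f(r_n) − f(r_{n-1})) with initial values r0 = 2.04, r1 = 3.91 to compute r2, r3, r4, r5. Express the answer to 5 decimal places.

2.12606, 2.17015, 2.21563, 2.21379

f(2.04) = -2.3603360, f(3.91) = 48.9264710
r2 = 3.9100000 − 48.9264710·(3.9100000 − 2.0400000) / (48.9264710 − (-2.3603360)) = 3.9100000 − (91.4925008)/(51.2868070) = 2.1260617
f(2.1260617) = -1.2399074
r3 = 2.1260617 − (-1.2399074)·(2.1260617 − 3.9100000) / (-1.2399074 − 48.9264710) = 2.1260617 − (2.2119183)/(-50.1663784) = 2.1701533
f(2.1701533) = -0.6295210
r4 = 2.1701533 − (-0.6295210)·(2.1701533 − 2.1260617) / (-0.6295210 − (-1.2399074)) = 2.1701533 − (-0.0277566)/(0.6103864) = 2.2156272
f(2.2156272) = 0.0265220
r5 = 2.2156272 − 0.0265220·(2.2156272 − 2.1701533) / (0.0265220 − (-0.6295210)) = 2.2156272 − (0.0012061)/(0.6560430) = 2.2137888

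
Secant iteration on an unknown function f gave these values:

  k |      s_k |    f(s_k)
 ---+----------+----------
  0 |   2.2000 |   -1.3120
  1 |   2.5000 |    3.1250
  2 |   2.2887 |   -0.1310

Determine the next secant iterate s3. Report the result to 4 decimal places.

2.2972

s3 = 2.2887 − (-0.1310)·(2.2887 − 2.5000) / (-0.1310 − 3.1250)
   = 2.2887 − (0.027680)/(-3.256000) = 2.297201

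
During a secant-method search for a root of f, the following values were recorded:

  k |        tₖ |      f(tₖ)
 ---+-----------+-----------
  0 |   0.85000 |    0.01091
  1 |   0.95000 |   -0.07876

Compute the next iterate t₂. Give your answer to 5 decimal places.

0.86217

t₂ = 0.95000 − (-0.07876)·(0.95000 − 0.85000) / (-0.07876 − 0.01091)
   = 0.95000 − (-0.0078760)/(-0.0896700) = 0.8621668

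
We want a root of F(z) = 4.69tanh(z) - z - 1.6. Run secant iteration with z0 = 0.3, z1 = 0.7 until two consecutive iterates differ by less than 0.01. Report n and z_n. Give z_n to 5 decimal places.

F(0.3) = -0.5337438, F(0.7) = 0.5344849
z2 = 0.7000000 − 0.5344849·(0.4000000)/(1.0682287) = 0.4998613;  |Δ| = 0.2001387
F(0.4998613) = 0.0669564
z3 = 0.4998613 − 0.0669564·(-0.2001387)/(-0.4675284) = 0.4711987;  |Δ| = 0.0286626
F(0.4711987) = -0.0115040
z4 = 0.4711987 − (-0.0115040)·(-0.0286626)/(-0.0784604) = 0.4754012;  |Δ| = 0.0042026
|z4 − z3| = 0.0042026 < 0.01

n = 4, z_n = 0.47540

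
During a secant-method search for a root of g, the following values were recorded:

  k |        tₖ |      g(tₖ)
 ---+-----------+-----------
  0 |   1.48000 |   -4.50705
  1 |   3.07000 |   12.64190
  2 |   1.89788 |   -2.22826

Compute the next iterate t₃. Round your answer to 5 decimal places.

t₃ = 1.89788 − (-2.22826)·(1.89788 − 3.07000) / (-2.22826 − 12.64190)
   = 1.89788 − (2.6117881)/(-14.8701600) = 2.0735195

2.07352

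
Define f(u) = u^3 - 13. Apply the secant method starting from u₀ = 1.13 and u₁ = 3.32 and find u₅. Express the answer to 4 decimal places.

2.3477

f(1.13) = -11.557103, f(3.32) = 23.594368
u₂ = 3.320000 − 23.594368·(3.320000 − 1.130000) / (23.594368 − (-11.557103)) = 3.320000 − (51.671666)/(35.151471) = 1.850028
f(1.850028) = -6.668084
u₃ = 1.850028 − (-6.668084)·(1.850028 − 3.320000) / (-6.668084 − 23.594368) = 1.850028 − (9.801894)/(-30.262452) = 2.173925
f(2.173925) = -2.726145
u₄ = 2.173925 − (-2.726145)·(2.173925 − 1.850028) / (-2.726145 − (-6.668084)) = 2.173925 − (-0.882988)/(3.941939) = 2.397923
f(2.397923) = 0.788141
u₅ = 2.397923 − 0.788141·(2.397923 − 2.173925) / (0.788141 − (-2.726145)) = 2.397923 − (0.176542)/(3.514286) = 2.347687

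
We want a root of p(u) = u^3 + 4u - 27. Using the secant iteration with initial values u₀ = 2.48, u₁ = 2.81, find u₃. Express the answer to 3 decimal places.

p(2.48) = -1.82701, p(2.81) = 6.42804
u₂ = 2.81000 − 6.42804·(2.81000 − 2.48000) / (6.42804 − (-1.82701)) = 2.81000 − (2.12125)/(8.25505) = 2.55304
p(2.55304) = -0.14719
u₃ = 2.55304 − (-0.14719)·(2.55304 − 2.81000) / (-0.14719 − 6.42804) = 2.55304 − (0.03782)/(-6.57524) = 2.55879

2.559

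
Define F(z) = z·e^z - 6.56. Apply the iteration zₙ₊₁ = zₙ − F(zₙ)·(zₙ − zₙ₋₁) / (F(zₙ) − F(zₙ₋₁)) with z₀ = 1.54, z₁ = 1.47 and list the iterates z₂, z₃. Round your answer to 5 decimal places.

1.48476, 1.48535

F(1.54) = 0.6234690, F(1.47) = -0.1666243
z₂ = 1.4700000 − (-0.1666243)·(1.4700000 − 1.5400000) / (-0.1666243 − 0.6234690) = 1.4700000 − (0.0116637)/(-0.7900934) = 1.4847624
F(1.4847624) = -0.0063823
z₃ = 1.4847624 − (-0.0063823)·(1.4847624 − 1.4700000) / (-0.0063823 − (-0.1666243)) = 1.4847624 − (-0.0000942)/(0.1602421) = 1.4853504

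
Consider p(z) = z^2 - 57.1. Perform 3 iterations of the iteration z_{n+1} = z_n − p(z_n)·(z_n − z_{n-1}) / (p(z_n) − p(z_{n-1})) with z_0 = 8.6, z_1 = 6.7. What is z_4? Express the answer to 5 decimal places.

p(8.6) = 16.8600000, p(6.7) = -12.2100000
z_2 = 6.7000000 − (-12.2100000)·(6.7000000 − 8.6000000) / (-12.2100000 − 16.8600000) = 6.7000000 − (23.1990000)/(-29.0700000) = 7.4980392
p(7.4980392) = -0.8794079
z_3 = 7.4980392 − (-0.8794079)·(7.4980392 − 6.7000000) / (-0.8794079 − (-12.2100000)) = 7.4980392 − (-0.7018020)/(11.3305921) = 7.5599779
p(7.5599779) = 0.0532659
z_4 = 7.5599779 − 0.0532659·(7.5599779 − 7.4980392) / (0.0532659 − (-0.8794079)) = 7.5599779 − (0.0032992)/(0.9326738) = 7.5564405

7.55644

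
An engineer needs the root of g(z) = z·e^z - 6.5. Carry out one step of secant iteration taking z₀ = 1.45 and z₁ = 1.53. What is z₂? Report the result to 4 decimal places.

g(1.45) = -0.318484, g(1.53) = 0.565811
z₂ = 1.530000 − 0.565811·(1.530000 − 1.450000) / (0.565811 − (-0.318484)) = 1.530000 − (0.045265)/(0.884294) = 1.478812

1.4788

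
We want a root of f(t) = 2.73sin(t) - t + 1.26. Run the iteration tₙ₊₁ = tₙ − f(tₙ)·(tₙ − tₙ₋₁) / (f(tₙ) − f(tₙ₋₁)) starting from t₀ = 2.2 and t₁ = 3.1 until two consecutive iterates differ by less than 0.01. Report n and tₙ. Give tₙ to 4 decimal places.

n = 4, tₙ = 2.6201

f(2.2) = 1.267195, f(3.1) = -1.726485
t₂ = 3.100000 − (-1.726485)·(0.900000)/(-2.993680) = 2.580961;  |Δ| = 0.519039
f(2.580961) = 0.130638
t₃ = 2.580961 − 0.130638·(-0.519039)/(1.857122) = 2.617472;  |Δ| = 0.036511
f(2.617472) = 0.008760
t₄ = 2.617472 − 0.008760·(0.036511)/(-0.121878) = 2.620097;  |Δ| = 0.002624
|t₄ − t₃| = 0.002624 < 0.01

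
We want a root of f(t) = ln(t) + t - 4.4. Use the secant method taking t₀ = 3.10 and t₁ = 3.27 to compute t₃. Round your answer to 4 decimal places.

3.2281

f(3.10) = -0.168598, f(3.27) = 0.054790
t₂ = 3.270000 − 0.054790·(3.270000 − 3.100000) / (0.054790 − (-0.168598)) = 3.270000 − (0.009314)/(0.223388) = 3.228304
f(3.228304) = 0.000261
t₃ = 3.228304 − 0.000261·(3.228304 − 3.270000) / (0.000261 − 0.054790) = 3.228304 − (-0.000011)/(-0.054529) = 3.228104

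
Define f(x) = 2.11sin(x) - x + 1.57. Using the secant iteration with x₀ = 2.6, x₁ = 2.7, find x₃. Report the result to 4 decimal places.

f(2.6) = 0.057708, f(2.7) = -0.228228
x₂ = 2.700000 − (-0.228228)·(2.700000 − 2.600000) / (-0.228228 − 0.057708) = 2.700000 − (-0.022823)/(-0.285936) = 2.620182
f(2.620182) = 0.000817
x₃ = 2.620182 − 0.000817·(2.620182 − 2.700000) / (0.000817 − (-0.228228)) = 2.620182 − (-0.000065)/(0.229045) = 2.620467

2.6205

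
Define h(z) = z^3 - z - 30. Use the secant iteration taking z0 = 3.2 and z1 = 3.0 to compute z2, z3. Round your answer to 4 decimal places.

3.2155, 3.2144

h(3.2) = -0.432000, h(3.0) = -6.000000
z2 = 3.000000 − (-6.000000)·(3.000000 − 3.200000) / (-6.000000 − (-0.432000)) = 3.000000 − (1.200000)/(-5.568000) = 3.215517
h(3.215517) = 0.031488
z3 = 3.215517 − 0.031488·(3.215517 − 3.000000) / (0.031488 − (-6.000000)) = 3.215517 − (0.006786)/(6.031488) = 3.214392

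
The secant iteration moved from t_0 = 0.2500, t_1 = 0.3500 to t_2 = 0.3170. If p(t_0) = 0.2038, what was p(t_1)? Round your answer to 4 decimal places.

-0.1004

The secant line through (0.2500, 0.2038) and (0.3500, p(t_1)) crosses zero at t_2 = 0.3170.
So (0.2500, 0.2038), (0.3500, p(t_1)), (0.3170, 0) are collinear:
p(t_1) = 0.2038 · (0.3500 − 0.3170) / (0.2500 − 0.3170) = 0.2038 · (0.033000)/(-0.067000) = -0.100379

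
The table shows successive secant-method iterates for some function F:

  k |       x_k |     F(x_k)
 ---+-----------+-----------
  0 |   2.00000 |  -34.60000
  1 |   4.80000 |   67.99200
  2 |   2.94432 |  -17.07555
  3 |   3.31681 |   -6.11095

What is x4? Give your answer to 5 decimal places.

3.52441

x4 = 3.31681 − (-6.11095)·(3.31681 − 2.94432) / (-6.11095 − (-17.07555))
   = 3.31681 − (-2.2762678)/(10.9646000) = 3.5244115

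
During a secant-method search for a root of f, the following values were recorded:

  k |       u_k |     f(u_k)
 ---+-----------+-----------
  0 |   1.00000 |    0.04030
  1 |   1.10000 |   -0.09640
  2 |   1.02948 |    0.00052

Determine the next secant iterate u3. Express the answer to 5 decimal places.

u3 = 1.02948 − 0.00052·(1.02948 − 1.10000) / (0.00052 − (-0.09640))
   = 1.02948 − (-0.0000367)/(0.0969200) = 1.0298584

1.02986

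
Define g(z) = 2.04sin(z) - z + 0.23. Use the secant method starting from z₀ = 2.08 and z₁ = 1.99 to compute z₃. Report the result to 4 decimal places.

g(2.08) = -0.068809, g(1.99) = 0.103363
z₂ = 1.990000 − 0.103363·(1.990000 − 2.080000) / (0.103363 − (-0.068809)) = 1.990000 − (-0.009303)/(0.172172) = 2.044031
g(2.044031) = 0.001770
z₃ = 2.044031 − 0.001770·(2.044031 − 1.990000) / (0.001770 − 0.103363) = 2.044031 − (0.000096)/(-0.101594) = 2.044973

2.0450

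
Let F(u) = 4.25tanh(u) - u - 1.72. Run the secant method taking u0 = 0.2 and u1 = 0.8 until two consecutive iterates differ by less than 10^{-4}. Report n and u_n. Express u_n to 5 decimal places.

n = 6, u_n = 0.61883

F(0.2) = -1.0811549, F(0.8) = 0.3021563
u2 = 0.8000000 − 0.3021563·(0.6000000)/(1.3833112) = 0.6689422;  |Δ| = 0.1310578
F(0.6689422) = 0.0942632
u3 = 0.6689422 − 0.0942632·(-0.1310578)/(-0.2078931) = 0.6095177;  |Δ| = 0.0594244
F(0.6095177) = -0.0184207
u4 = 0.6095177 − (-0.0184207)·(-0.0594244)/(-0.1126839) = 0.6192320;  |Δ| = 0.0097143
F(0.6192320) = 0.0007886
u5 = 0.6192320 − 0.0007886·(0.0097143)/(0.0192093) = 0.6188332;  |Δ| = 0.0003988
F(0.6188332) = 0.0000061
u6 = 0.6188332 − 0.0000061·(-0.0003988)/(-0.0007825) = 0.6188301;  |Δ| = 0.0000031
|u6 − u5| = 0.0000031 < 10^{-4}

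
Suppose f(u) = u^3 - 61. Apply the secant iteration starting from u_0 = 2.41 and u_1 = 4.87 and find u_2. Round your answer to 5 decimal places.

f(2.41) = -47.0024790, f(4.87) = 54.5013030
u_2 = 4.8700000 − 54.5013030·(4.8700000 − 2.4100000) / (54.5013030 − (-47.0024790)) = 4.8700000 − (134.0732054)/(101.5037820) = 3.5491309

3.54913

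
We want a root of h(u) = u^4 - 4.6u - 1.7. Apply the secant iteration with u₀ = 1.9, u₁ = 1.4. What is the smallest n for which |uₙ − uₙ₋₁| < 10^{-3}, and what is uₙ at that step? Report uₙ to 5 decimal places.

n = 6, uₙ = 1.77153

h(1.9) = 2.5921000, h(1.4) = -4.2984000
u₂ = 1.4000000 − (-4.2984000)·(-0.5000000)/(-6.8905000) = 1.7119077;  |Δ| = 0.3119077
h(1.7119077) = -0.9861951
u₃ = 1.7119077 − (-0.9861951)·(0.3119077)/(3.3122049) = 1.8047769;  |Δ| = 0.0928692
h(1.8047769) = 0.6075063
u₄ = 1.8047769 − 0.6075063·(0.0928692)/(1.5937014) = 1.7693759;  |Δ| = 0.0354010
h(1.7693759) = -0.0379025
u₅ = 1.7693759 − (-0.0379025)·(-0.0354010)/(-0.6454088) = 1.7714549;  |Δ| = 0.0020790
h(1.7714549) = -0.0013197
u₆ = 1.7714549 − (-0.0013197)·(0.0020790)/(0.0365827) = 1.7715299;  |Δ| = 0.0000750
|u₆ − u₅| = 0.0000750 < 10^{-3}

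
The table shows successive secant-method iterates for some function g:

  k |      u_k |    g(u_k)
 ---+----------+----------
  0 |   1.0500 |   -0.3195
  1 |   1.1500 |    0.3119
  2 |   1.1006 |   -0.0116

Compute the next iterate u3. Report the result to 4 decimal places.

u3 = 1.1006 − (-0.0116)·(1.1006 − 1.1500) / (-0.0116 − 0.3119)
   = 1.1006 − (0.000573)/(-0.323500) = 1.102371

1.1024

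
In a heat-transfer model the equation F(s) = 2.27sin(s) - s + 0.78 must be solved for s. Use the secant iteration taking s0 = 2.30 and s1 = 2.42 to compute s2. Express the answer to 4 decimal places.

2.3662

F(2.30) = 0.172751, F(2.42) = -0.140481
s2 = 2.420000 − (-0.140481)·(2.420000 − 2.300000) / (-0.140481 − 0.172751) = 2.420000 − (-0.016858)/(-0.313232) = 2.366181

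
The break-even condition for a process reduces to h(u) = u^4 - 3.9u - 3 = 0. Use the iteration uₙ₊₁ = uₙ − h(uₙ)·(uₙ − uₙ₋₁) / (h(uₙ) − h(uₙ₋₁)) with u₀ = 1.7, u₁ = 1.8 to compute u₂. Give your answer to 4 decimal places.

1.7728

h(1.7) = -1.277900, h(1.8) = 0.477600
u₂ = 1.800000 − 0.477600·(1.800000 − 1.700000) / (0.477600 − (-1.277900)) = 1.800000 − (0.047760)/(1.755500) = 1.772794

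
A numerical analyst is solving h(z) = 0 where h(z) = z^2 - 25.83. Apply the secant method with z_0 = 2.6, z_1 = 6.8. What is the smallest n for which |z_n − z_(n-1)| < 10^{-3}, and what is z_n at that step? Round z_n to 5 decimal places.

h(2.6) = -19.0700000, h(6.8) = 20.4100000
z_2 = 6.8000000 − 20.4100000·(4.2000000)/(39.4800000) = 4.6287234;  |Δ| = 2.1712766
h(4.6287234) = -4.4049196
z_3 = 4.6287234 − (-4.4049196)·(-2.1712766)/(-24.8149196) = 5.0141487;  |Δ| = 0.3854253
h(5.0141487) = -0.6883123
z_4 = 5.0141487 − (-0.6883123)·(0.3854253)/(3.7166073) = 5.0855292;  |Δ| = 0.0713804
h(5.0855292) = 0.0326070
z_5 = 5.0855292 − 0.0326070·(0.0713804)/(0.7209193) = 5.0823007;  |Δ| = 0.0032285
h(5.0823007) = -0.0002200
z_6 = 5.0823007 − (-0.0002200)·(-0.0032285)/(-0.0328270) = 5.0823223;  |Δ| = 0.0000216
|z_6 − z_5| = 0.0000216 < 10^{-3}

n = 6, z_n = 5.08232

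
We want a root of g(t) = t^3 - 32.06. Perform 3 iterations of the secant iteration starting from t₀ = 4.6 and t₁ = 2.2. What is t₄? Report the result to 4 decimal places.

3.1562

g(4.6) = 65.276000, g(2.2) = -21.412000
t₂ = 2.200000 − (-21.412000)·(2.200000 − 4.600000) / (-21.412000 − 65.276000) = 2.200000 − (51.388800)/(-86.688000) = 2.792802
g(2.792802) = -10.276867
t₃ = 2.792802 − (-10.276867)·(2.792802 − 2.200000) / (-10.276867 − (-21.412000)) = 2.792802 − (-6.092145)/(11.135133) = 3.339912
g(3.339912) = 5.196760
t₄ = 3.339912 − 5.196760·(3.339912 − 2.792802) / (5.196760 − (-10.276867)) = 3.339912 − (2.843201)/(15.473627) = 3.156167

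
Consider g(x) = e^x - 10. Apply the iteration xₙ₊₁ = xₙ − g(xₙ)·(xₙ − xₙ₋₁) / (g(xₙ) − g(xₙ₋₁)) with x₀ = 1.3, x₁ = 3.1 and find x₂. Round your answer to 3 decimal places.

1.915

g(1.3) = -6.33070, g(3.1) = 12.19795
x₂ = 3.10000 − 12.19795·(3.10000 − 1.30000) / (12.19795 − (-6.33070)) = 3.10000 − (21.95631)/(18.52865) = 1.91501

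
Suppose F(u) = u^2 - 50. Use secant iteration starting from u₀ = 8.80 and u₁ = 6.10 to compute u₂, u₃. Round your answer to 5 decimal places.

F(8.80) = 27.4400000, F(6.10) = -12.7900000
u₂ = 6.1000000 − (-12.7900000)·(6.1000000 − 8.8000000) / (-12.7900000 − 27.4400000) = 6.1000000 − (34.5330000)/(-40.2300000) = 6.9583893
F(6.9583893) = -1.5808189
u₃ = 6.9583893 − (-1.5808189)·(6.9583893 − 6.1000000) / (-1.5808189 − (-12.7900000)) = 6.9583893 − (-1.3569580)/(11.2091811) = 7.0794470

6.95839, 7.07945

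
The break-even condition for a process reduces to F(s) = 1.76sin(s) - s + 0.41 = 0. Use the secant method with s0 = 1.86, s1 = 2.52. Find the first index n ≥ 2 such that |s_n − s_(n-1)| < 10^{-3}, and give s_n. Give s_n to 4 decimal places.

n = 5, s_n = 2.0060

F(1.86) = 0.236909, F(2.52) = -1.085098
s2 = 2.520000 − (-1.085098)·(0.660000)/(-1.322008) = 1.978275;  |Δ| = 0.541725
F(1.978275) = 0.047622
s3 = 1.978275 − 0.047622·(-0.541725)/(1.132720) = 2.001050;  |Δ| = 0.022775
F(2.001050) = 0.008544
s4 = 2.001050 − 0.008544·(0.022775)/(-0.039078) = 2.006029;  |Δ| = 0.004979
F(2.006029) = -0.000111
s5 = 2.006029 − (-0.000111)·(0.004979)/(-0.008654) = 2.005966;  |Δ| = 0.000064
|s5 − s4| = 0.000064 < 10^{-3}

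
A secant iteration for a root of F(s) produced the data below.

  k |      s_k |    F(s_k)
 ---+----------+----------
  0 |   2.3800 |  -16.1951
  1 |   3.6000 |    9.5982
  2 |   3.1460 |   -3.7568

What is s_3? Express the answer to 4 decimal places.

3.2737

s_3 = 3.1460 − (-3.7568)·(3.1460 − 3.6000) / (-3.7568 − 9.5982)
   = 3.1460 − (1.705587)/(-13.355000) = 3.273712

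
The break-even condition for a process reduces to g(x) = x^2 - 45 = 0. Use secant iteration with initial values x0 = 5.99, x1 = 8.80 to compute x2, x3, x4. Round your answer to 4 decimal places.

6.6066, 6.6944, 6.7083

g(5.99) = -9.119900, g(8.80) = 32.440000
x2 = 8.800000 − 32.440000·(8.800000 − 5.990000) / (32.440000 − (-9.119900)) = 8.800000 − (91.156400)/(41.559900) = 6.606626
g(6.606626) = -1.352492
x3 = 6.606626 − (-1.352492)·(6.606626 − 8.800000) / (-1.352492 − 32.440000) = 6.606626 − (2.966520)/(-33.792492) = 6.694412
g(6.694412) = -0.184842
x4 = 6.694412 − (-0.184842)·(6.694412 − 6.606626) / (-0.184842 − (-1.352492)) = 6.694412 − (-0.016227)/(1.167650) = 6.708309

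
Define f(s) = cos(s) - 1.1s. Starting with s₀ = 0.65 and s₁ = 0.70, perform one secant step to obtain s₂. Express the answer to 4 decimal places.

0.6970

f(0.65) = 0.081084, f(0.70) = -0.005158
s₂ = 0.700000 − (-0.005158)·(0.700000 − 0.650000) / (-0.005158 − 0.081084) = 0.700000 − (-0.000258)/(-0.086242) = 0.697010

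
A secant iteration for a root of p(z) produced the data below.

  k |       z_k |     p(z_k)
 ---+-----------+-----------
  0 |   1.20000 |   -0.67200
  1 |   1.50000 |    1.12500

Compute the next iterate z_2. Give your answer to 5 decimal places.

1.31219

z_2 = 1.50000 − 1.12500·(1.50000 − 1.20000) / (1.12500 − (-0.67200))
   = 1.50000 − (0.3375000)/(1.7970000) = 1.3121870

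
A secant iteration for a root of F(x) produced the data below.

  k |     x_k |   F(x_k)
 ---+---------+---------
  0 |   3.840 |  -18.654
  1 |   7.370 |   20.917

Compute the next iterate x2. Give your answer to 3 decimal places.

5.504

x2 = 7.370 − 20.917·(7.370 − 3.840) / (20.917 − (-18.654))
   = 7.370 − (73.83701)/(39.57100) = 5.50406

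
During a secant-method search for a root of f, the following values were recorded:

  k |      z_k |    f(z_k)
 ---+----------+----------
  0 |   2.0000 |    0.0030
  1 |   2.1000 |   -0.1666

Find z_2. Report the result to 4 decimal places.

2.0018

z_2 = 2.1000 − (-0.1666)·(2.1000 − 2.0000) / (-0.1666 − 0.0030)
   = 2.1000 − (-0.016660)/(-0.169600) = 2.001769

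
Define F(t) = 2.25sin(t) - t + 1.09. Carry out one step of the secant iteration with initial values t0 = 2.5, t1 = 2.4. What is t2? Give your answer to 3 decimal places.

2.477

F(2.5) = -0.06344, F(2.4) = 0.20979
t2 = 2.40000 − 0.20979·(2.40000 − 2.50000) / (0.20979 − (-0.06344)) = 2.40000 − (-0.02098)/(0.27323) = 2.47678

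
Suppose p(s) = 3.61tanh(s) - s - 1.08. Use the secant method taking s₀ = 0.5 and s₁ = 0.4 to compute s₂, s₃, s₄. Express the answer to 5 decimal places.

p(0.5) = 0.0882429, p(0.4) = -0.1083842
s₂ = 0.4000000 − (-0.1083842)·(0.4000000 − 0.5000000) / (-0.1083842 − 0.0882429) = 0.4000000 − (0.0108384)/(-0.1966272) = 0.4551217
p(0.4551217) = 0.0030991
s₃ = 0.4551217 − 0.0030991·(0.4551217 − 0.4000000) / (0.0030991 − (-0.1083842)) = 0.4551217 − (0.0001708)/(0.1114833) = 0.4535894
p(0.4535894) = 0.0001011
s₄ = 0.4535894 − 0.0001011·(0.4535894 − 0.4551217) / (0.0001011 − 0.0030991) = 0.4535894 − (-0.0000002)/(-0.0029979) = 0.4535377

0.45512, 0.45359, 0.45354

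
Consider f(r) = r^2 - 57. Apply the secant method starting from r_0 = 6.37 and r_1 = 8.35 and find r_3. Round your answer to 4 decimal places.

7.5466

f(6.37) = -16.423100, f(8.35) = 12.722500
r_2 = 8.350000 − 12.722500·(8.350000 − 6.370000) / (12.722500 − (-16.423100)) = 8.350000 − (25.190550)/(29.145600) = 7.485700
f(7.485700) = -0.964300
r_3 = 7.485700 − (-0.964300)·(7.485700 − 8.350000) / (-0.964300 − 12.722500) = 7.485700 − (0.833444)/(-13.686800) = 7.546594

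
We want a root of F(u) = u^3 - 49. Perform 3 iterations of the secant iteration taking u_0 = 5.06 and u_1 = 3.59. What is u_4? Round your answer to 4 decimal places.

F(5.06) = 80.554216, F(3.59) = -2.731721
u_2 = 3.590000 − (-2.731721)·(3.590000 − 5.060000) / (-2.731721 − 80.554216) = 3.590000 − (4.015630)/(-83.285937) = 3.638215
F(3.638215) = -0.842374
u_3 = 3.638215 − (-0.842374)·(3.638215 − 3.590000) / (-0.842374 − (-2.731721)) = 3.638215 − (-0.040615)/(1.889347) = 3.659712
F(3.659712) = 0.016316
u_4 = 3.659712 − 0.016316·(3.659712 − 3.638215) / (0.016316 − (-0.842374)) = 3.659712 − (0.000351)/(0.858690) = 3.659303

3.6593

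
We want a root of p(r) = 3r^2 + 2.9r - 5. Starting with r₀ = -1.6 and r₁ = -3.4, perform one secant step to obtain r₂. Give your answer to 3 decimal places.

p(-1.6) = -1.96000, p(-3.4) = 19.82000
r₂ = -3.40000 − 19.82000·(-3.40000 − (-1.60000)) / (19.82000 − (-1.96000)) = -3.40000 − (-35.67600)/(21.78000) = -1.76198

-1.762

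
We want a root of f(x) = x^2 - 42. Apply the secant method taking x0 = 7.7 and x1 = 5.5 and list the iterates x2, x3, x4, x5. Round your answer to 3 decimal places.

6.390, 6.488, 6.481, 6.481

f(7.7) = 17.29000, f(5.5) = -11.75000
x2 = 5.50000 − (-11.75000)·(5.50000 − 7.70000) / (-11.75000 − 17.29000) = 5.50000 − (25.85000)/(-29.04000) = 6.39015
f(6.39015) = -1.16596
x3 = 6.39015 − (-1.16596)·(6.39015 − 5.50000) / (-1.16596 − (-11.75000)) = 6.39015 − (-1.03788)/(10.58404) = 6.48821
f(6.48821) = 0.09691
x4 = 6.48821 − 0.09691·(6.48821 − 6.39015) / (0.09691 − (-1.16596)) = 6.48821 − (0.00950)/(1.26287) = 6.48069
f(6.48069) = -0.00068
x5 = 6.48069 − (-0.00068)·(6.48069 − 6.48821) / (-0.00068 − 0.09691) = 6.48069 − (0.00001)/(-0.09759) = 6.48074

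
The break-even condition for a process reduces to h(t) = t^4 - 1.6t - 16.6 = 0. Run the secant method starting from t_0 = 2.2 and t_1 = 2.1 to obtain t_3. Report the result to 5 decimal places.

2.11430

h(2.2) = 3.3056000, h(2.1) = -0.5119000
t_2 = 2.1000000 − (-0.5119000)·(2.1000000 − 2.2000000) / (-0.5119000 − 3.3056000) = 2.1000000 − (0.0511900)/(-3.8175000) = 2.1134093
h(2.1134093) = -0.0318428
t_3 = 2.1134093 − (-0.0318428)·(2.1134093 − 2.1000000) / (-0.0318428 − (-0.5119000)) = 2.1134093 − (-0.0004270)/(0.4800572) = 2.1142988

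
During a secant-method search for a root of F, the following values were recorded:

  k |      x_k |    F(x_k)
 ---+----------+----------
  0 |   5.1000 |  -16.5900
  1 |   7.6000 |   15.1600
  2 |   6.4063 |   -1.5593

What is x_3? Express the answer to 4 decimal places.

x_3 = 6.4063 − (-1.5593)·(6.4063 − 7.6000) / (-1.5593 − 15.1600)
   = 6.4063 − (1.861336)/(-16.719300) = 6.517629

6.5176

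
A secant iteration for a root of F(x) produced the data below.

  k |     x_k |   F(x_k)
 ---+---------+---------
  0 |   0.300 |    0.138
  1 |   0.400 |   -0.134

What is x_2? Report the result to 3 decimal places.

x_2 = 0.400 − (-0.134)·(0.400 − 0.300) / (-0.134 − 0.138)
   = 0.400 − (-0.01340)/(-0.27200) = 0.35074

0.351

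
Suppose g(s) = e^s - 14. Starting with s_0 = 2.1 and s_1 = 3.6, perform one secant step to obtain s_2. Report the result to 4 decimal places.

2.4078

g(2.1) = -5.833830, g(3.6) = 22.598234
s_2 = 3.600000 − 22.598234·(3.600000 − 2.100000) / (22.598234 − (-5.833830)) = 3.600000 − (33.897352)/(28.432065) = 2.407777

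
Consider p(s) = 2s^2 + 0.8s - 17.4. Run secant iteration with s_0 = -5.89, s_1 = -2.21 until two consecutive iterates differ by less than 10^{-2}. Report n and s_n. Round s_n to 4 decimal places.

p(-5.89) = 47.272200, p(-2.21) = -9.399800
s_2 = -2.210000 − (-9.399800)·(3.680000)/(-56.672000) = -2.820377;  |Δ| = 0.610377
p(-2.820377) = -3.747253
s_3 = -2.820377 − (-3.747253)·(-0.610377)/(5.652547) = -3.225015;  |Δ| = 0.404638
p(-3.225015) = 0.821427
s_4 = -3.225015 − 0.821427·(-0.404638)/(4.568680) = -3.152263;  |Δ| = 0.072752
p(-3.152263) = -0.048291
s_5 = -3.152263 − (-0.048291)·(0.072752)/(-0.869718) = -3.156302;  |Δ| = 0.004040
|s_5 − s_4| = 0.004040 < 10^{-2}

n = 5, s_n = -3.1563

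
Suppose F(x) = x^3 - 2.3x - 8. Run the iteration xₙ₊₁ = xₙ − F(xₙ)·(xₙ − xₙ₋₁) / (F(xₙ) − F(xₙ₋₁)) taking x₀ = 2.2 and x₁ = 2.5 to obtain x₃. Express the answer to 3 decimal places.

2.379

F(2.2) = -2.41200, F(2.5) = 1.87500
x₂ = 2.50000 − 1.87500·(2.50000 − 2.20000) / (1.87500 − (-2.41200)) = 2.50000 − (0.56250)/(4.28700) = 2.36879
F(2.36879) = -0.15655
x₃ = 2.36879 − (-0.15655)·(2.36879 − 2.50000) / (-0.15655 − 1.87500) = 2.36879 − (0.02054)/(-2.03155) = 2.37890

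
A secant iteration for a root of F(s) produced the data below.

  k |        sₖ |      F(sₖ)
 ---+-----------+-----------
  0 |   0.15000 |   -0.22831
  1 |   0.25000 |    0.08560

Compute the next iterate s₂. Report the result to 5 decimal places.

0.22273

s₂ = 0.25000 − 0.08560·(0.25000 − 0.15000) / (0.08560 − (-0.22831))
   = 0.25000 − (0.0085600)/(0.3139100) = 0.2227310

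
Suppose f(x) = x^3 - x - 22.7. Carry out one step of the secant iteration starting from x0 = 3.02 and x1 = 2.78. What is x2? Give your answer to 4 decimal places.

2.9448

f(3.02) = 1.823608, f(2.78) = -3.995048
x2 = 2.780000 − (-3.995048)·(2.780000 − 3.020000) / (-3.995048 − 1.823608) = 2.780000 − (0.958812)/(-5.818656) = 2.944782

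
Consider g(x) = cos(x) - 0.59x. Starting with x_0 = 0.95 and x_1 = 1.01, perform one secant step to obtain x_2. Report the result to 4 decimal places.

0.9649

g(0.95) = 0.021183, g(1.01) = -0.064039
x_2 = 1.010000 − (-0.064039)·(1.010000 − 0.950000) / (-0.064039 − 0.021183) = 1.010000 − (-0.003842)/(-0.085222) = 0.964914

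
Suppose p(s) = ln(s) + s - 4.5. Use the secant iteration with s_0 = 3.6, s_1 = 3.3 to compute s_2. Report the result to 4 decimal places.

3.3047

p(3.6) = 0.380934, p(3.3) = -0.006078
s_2 = 3.300000 − (-0.006078)·(3.300000 − 3.600000) / (-0.006078 − 0.380934) = 3.300000 − (0.001823)/(-0.387011) = 3.304711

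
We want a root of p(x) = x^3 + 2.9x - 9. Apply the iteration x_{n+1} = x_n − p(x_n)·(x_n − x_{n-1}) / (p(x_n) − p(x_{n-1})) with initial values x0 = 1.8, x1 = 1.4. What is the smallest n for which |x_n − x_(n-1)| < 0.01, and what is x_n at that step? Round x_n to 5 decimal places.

p(1.8) = 2.0520000, p(1.4) = -2.1960000
x2 = 1.4000000 − (-2.1960000)·(-0.4000000)/(-4.2480000) = 1.6067797;  |Δ| = 0.2067797
p(1.6067797) = -0.1920502
x3 = 1.6067797 − (-0.1920502)·(0.2067797)/(2.0039498) = 1.6265966;  |Δ| = 0.0198169
p(1.6265966) = 0.0208059
x4 = 1.6265966 − 0.0208059·(0.0198169)/(0.2128562) = 1.6246595;  |Δ| = 0.0019370
|x4 − x3| = 0.0019370 < 0.01

n = 4, x_n = 1.62466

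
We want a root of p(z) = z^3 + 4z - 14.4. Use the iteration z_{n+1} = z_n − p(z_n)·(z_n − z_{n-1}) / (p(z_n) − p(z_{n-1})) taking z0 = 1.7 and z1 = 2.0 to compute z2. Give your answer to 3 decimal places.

p(1.7) = -2.68700, p(2.0) = 1.60000
z2 = 2.00000 − 1.60000·(2.00000 − 1.70000) / (1.60000 − (-2.68700)) = 2.00000 − (0.48000)/(4.28700) = 1.88803

1.888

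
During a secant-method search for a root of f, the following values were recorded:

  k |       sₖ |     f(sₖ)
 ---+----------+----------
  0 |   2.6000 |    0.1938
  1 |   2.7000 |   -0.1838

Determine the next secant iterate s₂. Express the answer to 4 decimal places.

s₂ = 2.7000 − (-0.1838)·(2.7000 − 2.6000) / (-0.1838 − 0.1938)
   = 2.7000 − (-0.018380)/(-0.377600) = 2.651324

2.6513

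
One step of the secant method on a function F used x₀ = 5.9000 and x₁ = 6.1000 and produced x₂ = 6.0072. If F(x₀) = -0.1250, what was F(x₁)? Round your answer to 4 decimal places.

0.1082

The secant line through (5.9000, -0.1250) and (6.1000, F(x₁)) crosses zero at x₂ = 6.0072.
So (5.9000, -0.1250), (6.1000, F(x₁)), (6.0072, 0) are collinear:
F(x₁) = -0.1250 · (6.1000 − 6.0072) / (5.9000 − 6.0072) = -0.1250 · (0.092800)/(-0.107200) = 0.108209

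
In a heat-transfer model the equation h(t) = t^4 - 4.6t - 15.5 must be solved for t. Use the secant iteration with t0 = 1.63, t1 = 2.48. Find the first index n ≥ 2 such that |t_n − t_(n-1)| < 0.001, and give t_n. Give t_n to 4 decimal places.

n = 6, t_n = 2.2554

h(1.63) = -15.938882, h(2.48) = 10.919420
t2 = 2.480000 − 10.919420·(0.850000)/(26.858303) = 2.134427;  |Δ| = 0.345573
h(2.134427) = -4.563249
t3 = 2.134427 − (-4.563249)·(-0.345573)/(-15.482669) = 2.236279;  |Δ| = 0.101852
h(2.236279) = -0.777461
t4 = 2.236279 − (-0.777461)·(0.101852)/(3.785788) = 2.257195;  |Δ| = 0.020917
h(2.257195) = 0.075215
t5 = 2.257195 − 0.075215·(0.020917)/(0.852676) = 2.255350;  |Δ| = 0.001845
h(2.255350) = -0.001068
t6 = 2.255350 − (-0.001068)·(-0.001845)/(-0.076283) = 2.255376;  |Δ| = 0.000026
|t6 − t5| = 0.000026 < 0.001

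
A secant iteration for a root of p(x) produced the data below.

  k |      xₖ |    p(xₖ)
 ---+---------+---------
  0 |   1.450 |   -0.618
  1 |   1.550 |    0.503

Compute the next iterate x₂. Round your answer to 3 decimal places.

1.505

x₂ = 1.550 − 0.503·(1.550 − 1.450) / (0.503 − (-0.618))
   = 1.550 − (0.05030)/(1.12100) = 1.50513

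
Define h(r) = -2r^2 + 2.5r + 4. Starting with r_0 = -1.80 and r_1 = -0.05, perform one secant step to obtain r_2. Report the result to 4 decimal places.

h(-1.80) = -6.980000, h(-0.05) = 3.870000
r_2 = -0.050000 − 3.870000·(-0.050000 − (-1.800000)) / (3.870000 − (-6.980000)) = -0.050000 − (6.772500)/(10.850000) = -0.674194

-0.6742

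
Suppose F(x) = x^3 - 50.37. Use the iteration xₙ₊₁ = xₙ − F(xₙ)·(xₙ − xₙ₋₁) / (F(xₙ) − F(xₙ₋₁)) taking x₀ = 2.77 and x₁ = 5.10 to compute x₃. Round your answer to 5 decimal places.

F(2.77) = -29.1160670, F(5.10) = 82.2810000
x₂ = 5.1000000 − 82.2810000·(5.1000000 − 2.7700000) / (82.2810000 − (-29.1160670)) = 5.1000000 − (191.7147300)/(111.3970670) = 3.3789966
F(3.3789966) = -11.7899072
x₃ = 3.3789966 − (-11.7899072)·(3.3789966 − 5.1000000) / (-11.7899072 − 82.2810000) = 3.3789966 − (20.2904703)/(-94.0709072) = 3.5946900

3.59469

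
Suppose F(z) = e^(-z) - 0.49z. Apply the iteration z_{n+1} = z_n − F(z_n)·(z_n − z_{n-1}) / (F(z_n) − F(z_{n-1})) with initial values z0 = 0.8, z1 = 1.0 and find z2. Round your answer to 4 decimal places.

0.8639

F(0.8) = 0.057329, F(1.0) = -0.122121
z2 = 1.000000 − (-0.122121)·(1.000000 − 0.800000) / (-0.122121 − 0.057329) = 1.000000 − (-0.024424)/(-0.179450) = 0.863894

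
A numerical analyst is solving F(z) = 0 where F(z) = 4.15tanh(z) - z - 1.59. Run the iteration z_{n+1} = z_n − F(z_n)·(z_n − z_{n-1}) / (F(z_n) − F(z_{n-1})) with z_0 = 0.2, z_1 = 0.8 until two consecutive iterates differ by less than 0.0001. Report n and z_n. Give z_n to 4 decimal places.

F(0.2) = -0.970892, F(0.8) = 0.365753
z_2 = 0.800000 − 0.365753·(0.600000)/(1.336645) = 0.635819;  |Δ| = 0.164181
F(0.635819) = 0.106672
z_3 = 0.635819 − 0.106672·(-0.164181)/(-0.259080) = 0.568220;  |Δ| = 0.067599
F(0.568220) = -0.024909
z_4 = 0.568220 − (-0.024909)·(-0.067599)/(-0.131581) = 0.581017;  |Δ| = 0.012797
F(0.581017) = 0.001110
z_5 = 0.581017 − 0.001110·(0.012797)/(0.026019) = 0.580471;  |Δ| = 0.000546
F(0.580471) = 0.000011
z_6 = 0.580471 − 0.000011·(-0.000546)/(-0.001100) = 0.580466;  |Δ| = 0.000005
|z_6 − z_5| = 0.000005 < 0.0001

n = 6, z_n = 0.5805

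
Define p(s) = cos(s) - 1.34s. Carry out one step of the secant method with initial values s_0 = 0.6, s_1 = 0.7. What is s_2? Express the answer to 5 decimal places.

p(0.6) = 0.0213356, p(0.7) = -0.1731578
s_2 = 0.7000000 − (-0.1731578)·(0.7000000 − 0.6000000) / (-0.1731578 − 0.0213356) = 0.7000000 − (-0.0173158)/(-0.1944934) = 0.6109698

0.61097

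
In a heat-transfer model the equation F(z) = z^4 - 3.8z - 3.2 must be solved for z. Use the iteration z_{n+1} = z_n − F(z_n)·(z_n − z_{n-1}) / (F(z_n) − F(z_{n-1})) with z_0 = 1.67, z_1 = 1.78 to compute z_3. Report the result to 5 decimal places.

F(1.67) = -1.7680368, F(1.78) = 0.0747586
z_2 = 1.7800000 − 0.0747586·(1.7800000 − 1.6700000) / (0.0747586 − (-1.7680368)) = 1.7800000 − (0.0082234)/(1.8427954) = 1.7755375
F(1.7755375) = -0.0085752
z_3 = 1.7755375 − (-0.0085752)·(1.7755375 − 1.7800000) / (-0.0085752 − 0.0747586) = 1.7755375 − (0.0000383)/(-0.0833338) = 1.7759967

1.77600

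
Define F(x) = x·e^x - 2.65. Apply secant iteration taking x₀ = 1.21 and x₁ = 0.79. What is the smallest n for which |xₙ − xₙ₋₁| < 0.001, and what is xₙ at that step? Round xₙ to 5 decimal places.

n = 5, xₙ = 0.98732

F(1.21) = 1.4077164, F(0.79) = -0.9093168
x₂ = 0.7900000 − (-0.9093168)·(-0.4200000)/(-2.3170333) = 0.9548285;  |Δ| = 0.1648285
F(0.9548285) = -0.1691409
x₃ = 0.9548285 − (-0.1691409)·(0.1648285)/(0.7401759) = 0.9924942;  |Δ| = 0.0376657
F(0.9924942) = 0.0277048
x₄ = 0.9924942 − 0.0277048·(0.0376657)/(0.1968457) = 0.9871930;  |Δ| = 0.0053012
F(0.9871930) = -0.0006795
x₅ = 0.9871930 − (-0.0006795)·(-0.0053012)/(-0.0283843) = 0.9873199;  |Δ| = 0.0001269
|x₅ − x₄| = 0.0001269 < 0.001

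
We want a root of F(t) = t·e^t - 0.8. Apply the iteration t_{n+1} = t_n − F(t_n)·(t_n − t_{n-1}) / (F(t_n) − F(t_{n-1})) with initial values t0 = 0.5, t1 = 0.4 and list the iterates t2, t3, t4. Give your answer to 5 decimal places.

0.48930, 0.49013, 0.49007

F(0.5) = 0.0243606, F(0.4) = -0.2032701
t2 = 0.4000000 − (-0.2032701)·(0.4000000 − 0.5000000) / (-0.2032701 − 0.0243606) = 0.4000000 − (0.0203270)/(-0.2276308) = 0.4892982
F(0.4892982) = -0.0018710
t3 = 0.4892982 − (-0.0018710)·(0.4892982 − 0.4000000) / (-0.0018710 − (-0.2032701)) = 0.4892982 − (-0.0001671)/(0.2013991) = 0.4901278
F(0.4901278) = 0.0001457
t4 = 0.4901278 − 0.0001457·(0.4901278 − 0.4892982) / (0.0001457 − (-0.0018710)) = 0.4901278 − (0.0000001)/(0.0020167) = 0.4900678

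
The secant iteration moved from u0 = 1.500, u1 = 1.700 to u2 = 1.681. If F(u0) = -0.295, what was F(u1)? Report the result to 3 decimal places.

0.031

The secant line through (1.500, -0.295) and (1.700, F(u1)) crosses zero at u2 = 1.681.
So (1.500, -0.295), (1.700, F(u1)), (1.681, 0) are collinear:
F(u1) = -0.295 · (1.700 − 1.681) / (1.500 − 1.681) = -0.295 · (0.01900)/(-0.18100) = 0.03097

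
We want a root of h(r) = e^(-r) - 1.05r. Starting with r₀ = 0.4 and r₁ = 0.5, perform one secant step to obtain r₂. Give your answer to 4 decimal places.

0.5483

h(0.4) = 0.250320, h(0.5) = 0.081531
r₂ = 0.500000 − 0.081531·(0.500000 − 0.400000) / (0.081531 − 0.250320) = 0.500000 − (0.008153)/(-0.168789) = 0.548303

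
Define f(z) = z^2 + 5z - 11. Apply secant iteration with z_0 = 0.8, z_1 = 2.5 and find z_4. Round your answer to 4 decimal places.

1.6534

f(0.8) = -6.360000, f(2.5) = 7.750000
z_2 = 2.500000 − 7.750000·(2.500000 − 0.800000) / (7.750000 − (-6.360000)) = 2.500000 − (13.175000)/(14.110000) = 1.566265
f(1.566265) = -0.715488
z_3 = 1.566265 − (-0.715488)·(1.566265 − 2.500000) / (-0.715488 − 7.750000) = 1.566265 − (0.668077)/(-8.465488) = 1.645183
f(1.645183) = -0.067460
z_4 = 1.645183 − (-0.067460)·(1.645183 − 1.566265) / (-0.067460 − (-0.715488)) = 1.645183 − (-0.005324)/(0.648028) = 1.653398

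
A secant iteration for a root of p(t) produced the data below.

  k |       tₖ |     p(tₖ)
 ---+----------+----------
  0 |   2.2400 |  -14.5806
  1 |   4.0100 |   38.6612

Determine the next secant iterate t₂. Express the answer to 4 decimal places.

2.7247

t₂ = 4.0100 − 38.6612·(4.0100 − 2.2400) / (38.6612 − (-14.5806))
   = 4.0100 − (68.430324)/(53.241800) = 2.724726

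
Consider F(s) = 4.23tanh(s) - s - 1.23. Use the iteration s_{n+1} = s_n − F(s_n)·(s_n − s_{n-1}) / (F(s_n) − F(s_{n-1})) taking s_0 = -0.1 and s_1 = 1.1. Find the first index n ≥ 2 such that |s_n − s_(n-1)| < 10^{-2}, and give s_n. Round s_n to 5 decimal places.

n = 6, s_n = 0.40873

F(-0.1) = -1.5515956, F(1.1) = 1.0561109
s_2 = 1.1000000 − 1.0561109·(1.2000000)/(2.6077065) = 0.6140047;  |Δ| = 0.4859953
F(0.6140047) = 0.4695514
s_3 = 0.6140047 − 0.4695514·(-0.4859953)/(-0.5865595) = 0.2249568;  |Δ| = 0.3890480
F(0.2249568) = -0.5191228
s_4 = 0.2249568 − (-0.5191228)·(-0.3890480)/(-0.9886742) = 0.4292340;  |Δ| = 0.2042773
F(0.4292340) = 0.0525665
s_5 = 0.4292340 − 0.0525665·(0.2042773)/(0.5716893) = 0.4104509;  |Δ| = 0.0187832
F(0.4104509) = 0.0044076
s_6 = 0.4104509 − 0.0044076·(-0.0187832)/(-0.0481589) = 0.4087318;  |Δ| = 0.0017191
|s_6 − s_5| = 0.0017191 < 10^{-2}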